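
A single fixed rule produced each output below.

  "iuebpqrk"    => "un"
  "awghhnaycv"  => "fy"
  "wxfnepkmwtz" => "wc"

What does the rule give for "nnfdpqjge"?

jh

Rule — shift every letter 3 places forward in the alphabet (wrapping around), then keep only the last 2 characters.
For "nnfdpqjge", step one produces "qqigstmjh"; step two turns that into "jh".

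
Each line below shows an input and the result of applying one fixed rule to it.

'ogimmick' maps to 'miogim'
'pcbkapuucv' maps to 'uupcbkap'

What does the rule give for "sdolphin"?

The rule is to delete the last 2 characters, then move the last 2 characters to the front (rotate right by 2).
Applying both steps to "sdolphin": "sdolph", then "phsdol".

phsdol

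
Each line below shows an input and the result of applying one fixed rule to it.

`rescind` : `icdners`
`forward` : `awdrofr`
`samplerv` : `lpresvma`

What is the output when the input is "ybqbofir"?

obifyrqb

In each case the input is transformed by: move the first 3 characters to the end (rotate left by 3), then swap each adjacent pair of characters (1↔2, 3↔4, ...).
Applying both steps to "ybqbofir": "bofirybq", then "obifyrqb".
(Check on "rescind": → "cindres" → "icdners" ✓)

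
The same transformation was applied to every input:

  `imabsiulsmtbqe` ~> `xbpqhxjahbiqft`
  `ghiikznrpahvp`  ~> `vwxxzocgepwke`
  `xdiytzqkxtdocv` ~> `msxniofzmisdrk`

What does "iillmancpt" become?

The transformation: shift every letter 11 places backward in the alphabet (wrapping around).
So "iillmancpt" becomes "xxaabpcrei".

xxaabpcrei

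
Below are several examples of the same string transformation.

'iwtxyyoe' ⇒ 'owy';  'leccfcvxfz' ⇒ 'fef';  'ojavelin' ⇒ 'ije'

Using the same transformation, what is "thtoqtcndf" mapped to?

Rule — move the last 3 characters to the front (rotate right by 3), then keep one character in every 3, starting at position 2 (positions 2nd, 5th, 8th, ...).
Applying both steps to "thtoqtcndf": "ndfthtoqtc", then "dhq".

dhq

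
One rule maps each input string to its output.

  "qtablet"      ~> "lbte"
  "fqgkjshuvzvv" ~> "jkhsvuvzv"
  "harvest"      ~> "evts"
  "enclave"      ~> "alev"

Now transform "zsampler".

Looking at the pairs, the operation is to delete the first 3 characters, then swap each adjacent pair of characters (1↔2, 3↔4, ...).
For "zsampler" the result is "pmelr".
(Check on "harvest": → "vest" → "evts" ✓)

pmelr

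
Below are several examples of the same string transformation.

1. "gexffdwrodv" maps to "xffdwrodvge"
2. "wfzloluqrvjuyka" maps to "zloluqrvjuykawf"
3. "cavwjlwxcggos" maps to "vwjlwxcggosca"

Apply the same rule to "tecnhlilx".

cnhlilxte

What's happening: move the first 2 characters to the end (rotate left by 2).
For "tecnhlilx" the result is "cnhlilxte".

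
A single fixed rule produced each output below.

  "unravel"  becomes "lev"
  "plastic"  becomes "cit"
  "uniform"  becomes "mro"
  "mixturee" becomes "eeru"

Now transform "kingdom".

What's happening: take characters alternately from the front and the back (1st, last, 2nd, 2nd-last, ...), then keep every other character starting from the second (positions 2nd, 4th, 6th, ...).
On "kingdom": the first step gives "kmiondg", and the second then gives "mod".

mod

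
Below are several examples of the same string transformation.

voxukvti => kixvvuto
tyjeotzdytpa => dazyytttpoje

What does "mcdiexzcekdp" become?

What's happening: sort the characters into reverse alphabetical order, then move the last 2 characters to the front (rotate right by 2).
Working it through for "mcdiexzcekdp": intermediate "zxpmkieeddcc", final "cczxpmkieedd".

cczxpmkieedd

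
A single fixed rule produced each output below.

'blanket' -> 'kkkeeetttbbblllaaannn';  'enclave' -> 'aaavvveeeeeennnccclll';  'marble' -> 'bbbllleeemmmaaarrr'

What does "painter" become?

ttteeerrrpppaaaiiinnn

In each case the input is transformed by: move the last 3 characters to the front (rotate right by 3), then repeat every character 3 times.
"painter" → "ttteeerrrpppaaaiiinnn".
(Check on "blanket": → "ketblan" → "kkkeeetttbbblllaaannn" ✓)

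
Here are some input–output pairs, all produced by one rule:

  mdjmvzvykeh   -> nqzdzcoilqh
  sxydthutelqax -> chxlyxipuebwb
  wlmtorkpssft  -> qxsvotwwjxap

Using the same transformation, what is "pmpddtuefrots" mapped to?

What's happening: shift every letter 4 places forward in the alphabet (wrapping around), then move the first 2 characters to the end (rotate left by 2).
Starting from "pmpddtuefrots": after the first operation, "tqthhxyijvsxw"; after the second, "thhxyijvsxwtq".

thhxyijvsxwtq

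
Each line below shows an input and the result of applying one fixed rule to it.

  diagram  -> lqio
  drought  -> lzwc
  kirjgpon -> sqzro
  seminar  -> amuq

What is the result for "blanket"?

jtiv

Each output is the input with this applied: shift every letter 8 places forward in the alphabet (wrapping around), then delete the last 3 characters.
"blanket" → "jtivsmb" → "jtiv".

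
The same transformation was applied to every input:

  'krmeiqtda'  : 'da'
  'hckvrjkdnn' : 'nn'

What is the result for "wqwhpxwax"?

What's happening: keep only the last 2 characters.
"wqwhpxwax" → "ax".

ax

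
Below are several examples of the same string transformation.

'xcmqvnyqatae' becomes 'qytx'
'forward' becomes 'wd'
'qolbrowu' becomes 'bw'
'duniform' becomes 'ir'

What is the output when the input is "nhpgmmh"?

The transformation: move the first character to the end, then keep one character in every 3, starting at position 3 (positions 3rd, 6th, 9th, ...).
Applying both steps to "nhpgmmh": "hpgmmhn", then "gh".

gh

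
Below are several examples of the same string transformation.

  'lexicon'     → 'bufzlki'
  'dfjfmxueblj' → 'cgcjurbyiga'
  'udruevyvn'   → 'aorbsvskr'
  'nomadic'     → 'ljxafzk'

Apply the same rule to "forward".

lotxoac

What's happening: move the first character to the end, then shift every letter 3 places backward in the alphabet (wrapping around).
Applying both steps to "forward": "orwardf", then "lotxoac".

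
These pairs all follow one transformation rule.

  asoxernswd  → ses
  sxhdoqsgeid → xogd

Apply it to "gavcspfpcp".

asp

In each case the input is transformed by: keep one character in every 3, starting at position 2 (positions 2nd, 5th, 8th, ...).
So "gavcspfpcp" becomes "asp".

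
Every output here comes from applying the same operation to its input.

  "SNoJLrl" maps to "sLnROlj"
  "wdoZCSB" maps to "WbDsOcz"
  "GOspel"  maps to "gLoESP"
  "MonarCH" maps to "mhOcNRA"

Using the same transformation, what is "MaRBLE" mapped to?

meAlrb

Rule — flip the case of every letter, then take characters alternately from the front and the back (1st, last, 2nd, 2nd-last, ...).
Applying both steps to "MaRBLE": "mArble", then "meAlrb".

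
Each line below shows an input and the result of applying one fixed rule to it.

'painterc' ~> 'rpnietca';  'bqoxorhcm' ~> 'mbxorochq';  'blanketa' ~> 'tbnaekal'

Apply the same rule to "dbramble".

The transformation: swap each adjacent pair of characters (1↔2, 3↔4, ...), then swap the first and last characters.
Applying both steps to "dbramble": "bdarbmel", then "ldarbmeb".
(Check on "blanketa": → "lbnaekat" → "tbnaekal" ✓)

ldarbmeb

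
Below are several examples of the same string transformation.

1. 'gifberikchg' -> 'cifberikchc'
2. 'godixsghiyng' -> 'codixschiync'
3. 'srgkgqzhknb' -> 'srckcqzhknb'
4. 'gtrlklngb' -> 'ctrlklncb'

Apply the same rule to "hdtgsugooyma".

hdtcsucooyma

The transformation: replace every "g" with "c".
Applying that to "hdtgsugooyma" gives "hdtcsucooyma".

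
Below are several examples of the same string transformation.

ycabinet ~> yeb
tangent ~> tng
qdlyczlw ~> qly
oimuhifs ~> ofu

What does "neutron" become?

Rule — take characters alternately from the front and the back (1st, last, 2nd, 2nd-last, ...), then keep one character in every 3, starting at position 1 (positions 1st, 4th, 7th, ...).
Applying that to "neutron" gives "not".

not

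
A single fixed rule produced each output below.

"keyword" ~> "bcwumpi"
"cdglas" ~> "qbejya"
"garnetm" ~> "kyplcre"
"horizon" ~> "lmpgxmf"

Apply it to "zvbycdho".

mtzwabfx

The transformation: shift every letter 2 places backward in the alphabet (wrapping around), then swap the first and last characters.
Starting from "zvbycdho": after the first operation, "xtzwabfm"; after the second, "mtzwabfx".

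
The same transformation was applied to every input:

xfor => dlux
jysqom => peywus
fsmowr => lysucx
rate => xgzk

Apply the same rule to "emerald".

kskxgrj

Rule — shift every letter 6 places forward in the alphabet (wrapping around).
On "emerald" that produces "kskxgrj".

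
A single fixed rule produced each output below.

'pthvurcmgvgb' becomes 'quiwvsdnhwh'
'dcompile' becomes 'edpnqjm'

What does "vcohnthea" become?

The rule is to delete the last character, then shift every letter 1 place forward in the alphabet (wrapping around).
Working it through for "vcohnthea": intermediate "vcohnthe", final "wdpiouif".

wdpiouif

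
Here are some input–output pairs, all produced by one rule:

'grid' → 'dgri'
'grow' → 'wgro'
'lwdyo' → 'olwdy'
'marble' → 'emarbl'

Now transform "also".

What's happening: move the last character to the front.
Doing the same to "also": "oals".

oals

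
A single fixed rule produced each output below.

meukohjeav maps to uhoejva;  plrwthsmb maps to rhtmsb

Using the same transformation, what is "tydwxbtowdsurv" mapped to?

The transformation: swap each adjacent pair of characters (1↔2, 3↔4, ...), then delete the first 3 characters.
For "tydwxbtowdsurv", step one produces "ytwdbxotdwusvr"; step two turns that into "dbxotdwusvr".

dbxotdwusvr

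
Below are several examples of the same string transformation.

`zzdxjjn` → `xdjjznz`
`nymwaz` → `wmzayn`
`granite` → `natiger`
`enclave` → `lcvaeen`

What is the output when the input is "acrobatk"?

Rule — move the first 2 characters to the end (rotate left by 2), then swap each adjacent pair of characters (1↔2, 3↔4, ...).
Starting from "acrobatk": after the first operation, "robatkac"; after the second, "orabktca".

orabktca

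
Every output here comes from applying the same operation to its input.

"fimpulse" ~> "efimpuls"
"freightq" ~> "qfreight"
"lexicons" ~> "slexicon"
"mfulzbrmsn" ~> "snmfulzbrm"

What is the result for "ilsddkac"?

What's happening: swap the front and back halves of the string, then move the first 3 characters to the end (rotate left by 3).
Applying both steps to "ilsddkac": "dkacilsd", then "cilsddka".

cilsddka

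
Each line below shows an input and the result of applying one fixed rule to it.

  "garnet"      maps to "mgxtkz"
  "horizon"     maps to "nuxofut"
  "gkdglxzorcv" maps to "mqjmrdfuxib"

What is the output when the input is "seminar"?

yksotgx

The rule is to shift every letter 6 places forward in the alphabet (wrapping around).
For "seminar" the result is "yksotgx".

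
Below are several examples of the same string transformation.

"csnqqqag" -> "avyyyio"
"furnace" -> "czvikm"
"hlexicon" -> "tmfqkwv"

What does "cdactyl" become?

Looking at the pairs, the operation is to delete the first character, then shift every letter 8 places forward in the alphabet (wrapping around).
For "cdactyl", step one produces "dactyl"; step two turns that into "likbgt".
(Check on "hlexicon": → "lexicon" → "tmfqkwv" ✓)

likbgt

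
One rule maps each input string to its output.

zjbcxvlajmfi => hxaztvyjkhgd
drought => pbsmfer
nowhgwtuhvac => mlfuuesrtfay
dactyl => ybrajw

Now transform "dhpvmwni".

fbtnukgl

Each output is the input with this applied: shift every letter 2 places backward in the alphabet (wrapping around), then swap each adjacent pair of characters (1↔2, 3↔4, ...).
Applying that to "dhpvmwni" gives "fbtnukgl".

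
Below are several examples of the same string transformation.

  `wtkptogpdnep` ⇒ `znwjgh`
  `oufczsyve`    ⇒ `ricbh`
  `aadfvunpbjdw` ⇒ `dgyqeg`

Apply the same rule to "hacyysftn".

kfbiq

The pattern: keep every other character starting from the first (positions 1st, 3rd, 5th, ...), then shift every letter 3 places forward in the alphabet (wrapping around).
For "hacyysftn", step one produces "hcyfn"; step two turns that into "kfbiq".
(Check on "oufczsyve": → "ofzye" → "ricbh" ✓)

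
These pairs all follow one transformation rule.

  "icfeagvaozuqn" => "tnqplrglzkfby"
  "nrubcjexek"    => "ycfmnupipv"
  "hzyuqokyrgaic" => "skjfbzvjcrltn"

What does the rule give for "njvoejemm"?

yugzpupxx

Each output is the input with this applied: shift every letter 11 places forward in the alphabet (wrapping around).
Applying that to "njvoejemm" gives "yugzpupxx".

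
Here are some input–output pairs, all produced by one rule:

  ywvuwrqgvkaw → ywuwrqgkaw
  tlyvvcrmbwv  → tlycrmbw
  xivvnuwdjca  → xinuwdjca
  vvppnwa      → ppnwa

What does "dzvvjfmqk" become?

dzjfmqk

The pattern: remove every "v".
Applying that to "dzvvjfmqk" gives "dzjfmqk".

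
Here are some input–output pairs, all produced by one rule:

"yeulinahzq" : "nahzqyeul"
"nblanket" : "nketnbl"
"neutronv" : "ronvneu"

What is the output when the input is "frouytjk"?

ytjkfro

In each case the input is transformed by: swap the front and back halves of the string, then delete the last character.
Applying both steps to "frouytjk": "ytjkfrou", then "ytjkfro".
(Check on "yeulinahzq": → "nahzqyeuli" → "nahzqyeul" ✓)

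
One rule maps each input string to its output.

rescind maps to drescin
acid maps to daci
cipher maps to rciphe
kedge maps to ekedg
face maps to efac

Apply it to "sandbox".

In each case the input is transformed by: move the last character to the front.
"sandbox" → "xsandbo".

xsandbo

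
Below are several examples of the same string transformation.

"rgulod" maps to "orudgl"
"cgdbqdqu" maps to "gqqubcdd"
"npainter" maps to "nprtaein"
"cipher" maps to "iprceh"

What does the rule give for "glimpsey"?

Each output is the input with this applied: sort the characters into alphabetical order, then swap the front and back halves of the string.
"glimpsey" → "egilmpsy" → "mpsyegil".

mpsyegil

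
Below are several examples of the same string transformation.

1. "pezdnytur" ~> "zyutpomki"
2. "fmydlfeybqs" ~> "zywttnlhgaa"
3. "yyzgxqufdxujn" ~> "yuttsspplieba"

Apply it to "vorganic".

xvqmjidb

Rule — shift every letter 5 places backward in the alphabet (wrapping around), then sort the characters into reverse alphabetical order.
Applying both steps to "vorganic": "qjmbvidx", then "xvqmjidb".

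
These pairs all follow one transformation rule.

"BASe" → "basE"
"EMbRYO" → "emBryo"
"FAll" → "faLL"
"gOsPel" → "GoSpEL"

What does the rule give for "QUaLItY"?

The transformation: flip the case of every letter.
So "QUaLItY" becomes "quAliTy".

quAliTy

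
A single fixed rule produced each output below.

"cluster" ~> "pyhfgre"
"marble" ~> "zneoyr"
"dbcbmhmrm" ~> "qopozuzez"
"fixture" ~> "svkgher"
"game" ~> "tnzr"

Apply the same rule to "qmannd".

Looking at the pairs, the operation is to shift every letter 13 places forward in the alphabet (wrapping around) — i.e. ROT13.
"qmannd" → "dznaaq".

dznaaq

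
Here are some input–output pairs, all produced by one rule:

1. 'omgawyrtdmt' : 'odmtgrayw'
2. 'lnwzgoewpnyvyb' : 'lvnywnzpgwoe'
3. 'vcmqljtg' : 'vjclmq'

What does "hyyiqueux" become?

The rule is to delete the last 2 characters, then take characters alternately from the front and the back (1st, last, 2nd, 2nd-last, ...).
Starting from "hyyiqueux": after the first operation, "hyyique"; after the second, "heyuyqi".
(Check on "omgawyrtdmt": → "omgawyrtd" → "odmtgrayw" ✓)

heyuyqi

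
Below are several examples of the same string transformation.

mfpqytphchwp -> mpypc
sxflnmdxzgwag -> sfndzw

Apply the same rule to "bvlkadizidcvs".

blaiic

Looking at the pairs, the operation is to keep every other character starting from the first (positions 1st, 3rd, 5th, ...), then delete the last character.
"bvlkadizidcvs" → "blaiics" → "blaiic".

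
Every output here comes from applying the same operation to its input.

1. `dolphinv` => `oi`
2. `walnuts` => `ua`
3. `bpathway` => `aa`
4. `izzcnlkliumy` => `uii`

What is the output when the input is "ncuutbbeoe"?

Looking at the pairs, the operation is to sort the characters into reverse alphabetical order, then keep only the vowels.
Working it through for "ncuutbbeoe": intermediate "uutoneecbb", final "uuoee".
(Check on "dolphinv": → "vponlihd" → "oi" ✓)

uuoee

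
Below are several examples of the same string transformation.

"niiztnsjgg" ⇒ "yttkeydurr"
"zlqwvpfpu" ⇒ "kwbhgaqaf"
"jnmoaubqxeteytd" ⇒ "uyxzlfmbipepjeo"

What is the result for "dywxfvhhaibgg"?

ojhiqgssltmrr

The pattern: shift every letter 11 places forward in the alphabet (wrapping around).
Applying that to "dywxfvhhaibgg" gives "ojhiqgssltmrr".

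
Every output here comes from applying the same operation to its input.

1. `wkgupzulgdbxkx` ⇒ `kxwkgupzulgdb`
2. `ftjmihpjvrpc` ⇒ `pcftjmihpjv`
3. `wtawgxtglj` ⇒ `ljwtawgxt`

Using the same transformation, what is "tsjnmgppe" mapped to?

Each output is the input with this applied: move the last 2 characters to the front (rotate right by 2), then delete the last character.
Starting from "tsjnmgppe": after the first operation, "petsjnmgp"; after the second, "petsjnmg".

petsjnmg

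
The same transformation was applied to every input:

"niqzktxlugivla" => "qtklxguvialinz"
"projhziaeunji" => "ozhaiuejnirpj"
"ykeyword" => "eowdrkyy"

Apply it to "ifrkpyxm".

Rule — swap each adjacent pair of characters (1↔2, 3↔4, ...), then move the first 3 characters to the end (rotate left by 3).
For "ifrkpyxm", step one produces "fikrypmx"; step two turns that into "rypmxfik".

rypmxfik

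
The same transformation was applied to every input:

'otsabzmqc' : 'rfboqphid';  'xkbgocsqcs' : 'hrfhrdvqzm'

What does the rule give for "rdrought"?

Looking at the pairs, the operation is to reverse the string, then shift every letter 11 places backward in the alphabet (wrapping around).
For "rdrought" the result is "iwvjdgsg".

iwvjdgsg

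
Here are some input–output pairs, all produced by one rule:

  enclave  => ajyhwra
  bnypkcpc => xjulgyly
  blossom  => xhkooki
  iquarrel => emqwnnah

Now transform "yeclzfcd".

The pattern: shift every letter 4 places backward in the alphabet (wrapping around).
So "yeclzfcd" becomes "uayhvbyz".

uayhvbyz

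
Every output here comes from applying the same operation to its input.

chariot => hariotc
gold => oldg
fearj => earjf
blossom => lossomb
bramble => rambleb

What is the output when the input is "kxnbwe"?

The transformation: move the first character to the end.
Doing the same to "kxnbwe": "xnbwek".

xnbwek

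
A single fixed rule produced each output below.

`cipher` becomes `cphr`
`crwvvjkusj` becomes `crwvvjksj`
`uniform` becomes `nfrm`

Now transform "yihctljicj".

Rule — remove every vowel.
On "yihctljicj" that produces "yhctljcj".

yhctljcj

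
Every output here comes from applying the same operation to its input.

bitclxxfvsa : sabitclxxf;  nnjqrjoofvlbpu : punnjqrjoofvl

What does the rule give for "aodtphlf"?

Rule — move the last 3 characters to the front (rotate right by 3), then delete the first character.
Applying both steps to "aodtphlf": "hlfaodtp", then "lfaodtp".

lfaodtp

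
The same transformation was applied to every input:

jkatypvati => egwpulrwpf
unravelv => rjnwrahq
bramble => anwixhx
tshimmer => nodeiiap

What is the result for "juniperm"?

iqjelanf

The transformation: swap the first and last characters, then shift every letter 4 places backward in the alphabet (wrapping around).
Starting from "juniperm": after the first operation, "muniperj"; after the second, "iqjelanf".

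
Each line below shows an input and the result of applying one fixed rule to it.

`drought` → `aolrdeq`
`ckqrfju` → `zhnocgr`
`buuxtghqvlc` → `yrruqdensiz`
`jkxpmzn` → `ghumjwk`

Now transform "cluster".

In each case the input is transformed by: shift every letter 3 places backward in the alphabet (wrapping around).
For "cluster" the result is "zirpqbo".

zirpqbo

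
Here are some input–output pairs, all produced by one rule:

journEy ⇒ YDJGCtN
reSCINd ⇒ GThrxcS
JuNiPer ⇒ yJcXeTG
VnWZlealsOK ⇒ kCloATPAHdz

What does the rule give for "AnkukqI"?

Each output is the input with this applied: shift every letter 11 places backward in the alphabet (wrapping around), then flip the case of every letter.
Working it through for "AnkukqI": intermediate "PczjzfX", final "pCZJZFx".

pCZJZFx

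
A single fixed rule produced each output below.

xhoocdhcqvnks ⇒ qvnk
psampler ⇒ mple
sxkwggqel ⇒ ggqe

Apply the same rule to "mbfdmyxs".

What's happening: move the last character to the front, then keep only the last 4 characters.
Working it through for "mbfdmyxs": intermediate "smbfdmyx", final "dmyx".

dmyx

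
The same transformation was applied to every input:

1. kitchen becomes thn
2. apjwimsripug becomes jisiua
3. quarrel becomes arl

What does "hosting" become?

What's happening: move the first character to the end, then keep every other character starting from the second (positions 2nd, 4th, 6th, ...).
So "hosting" becomes "sig".
(Check on "quarrel": → "uarrelq" → "arl" ✓)

sig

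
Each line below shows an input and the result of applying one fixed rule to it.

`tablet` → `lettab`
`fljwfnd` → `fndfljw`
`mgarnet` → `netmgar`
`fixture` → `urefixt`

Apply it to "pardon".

donpar

In each case the input is transformed by: move the last 3 characters to the front (rotate right by 3).
So "pardon" becomes "donpar".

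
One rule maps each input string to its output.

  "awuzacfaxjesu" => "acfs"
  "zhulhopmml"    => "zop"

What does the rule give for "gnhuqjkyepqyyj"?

gjkyy

Rule — swap each adjacent pair of characters (1↔2, 3↔4, ...), then keep one character in every 3, starting at position 2 (positions 2nd, 5th, 8th, ...).
On "gnhuqjkyepqyyj": the first step gives "nguhjqykpeyqjy", and the second then gives "gjkyy".
(Check on "zhulhopmml": → "hzluohmplm" → "zop" ✓)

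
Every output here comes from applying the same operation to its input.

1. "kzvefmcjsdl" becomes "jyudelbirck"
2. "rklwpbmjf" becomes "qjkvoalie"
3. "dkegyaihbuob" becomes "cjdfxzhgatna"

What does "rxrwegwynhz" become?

qwqvdfvxmgy

Looking at the pairs, the operation is to shift every letter 1 place backward in the alphabet (wrapping around).
So "rxrwegwynhz" becomes "qwqvdfvxmgy".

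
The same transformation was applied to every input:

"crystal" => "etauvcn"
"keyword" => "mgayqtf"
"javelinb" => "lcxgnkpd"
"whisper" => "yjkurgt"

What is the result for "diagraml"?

Rule — shift every letter 2 places forward in the alphabet (wrapping around).
Doing the same to "diagraml": "fkcitcon".

fkcitcon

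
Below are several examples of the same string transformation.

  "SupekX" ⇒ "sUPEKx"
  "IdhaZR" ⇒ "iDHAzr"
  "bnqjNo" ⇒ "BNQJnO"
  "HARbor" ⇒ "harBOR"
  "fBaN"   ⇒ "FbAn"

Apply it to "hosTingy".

HOStINGY

Rule — flip the case of every letter.
For "hosTingy" the result is "HOStINGY".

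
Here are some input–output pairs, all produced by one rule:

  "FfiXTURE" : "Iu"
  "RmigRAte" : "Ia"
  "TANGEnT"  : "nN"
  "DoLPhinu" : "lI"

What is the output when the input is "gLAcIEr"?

The rule is to flip the case of every letter, then keep one character in every 3, starting at position 3 (positions 3rd, 6th, 9th, ...).
For "gLAcIEr", step one produces "GlaCieR"; step two turns that into "ae".
(Check on "TANGEnT": → "tangeNt" → "nN" ✓)

ae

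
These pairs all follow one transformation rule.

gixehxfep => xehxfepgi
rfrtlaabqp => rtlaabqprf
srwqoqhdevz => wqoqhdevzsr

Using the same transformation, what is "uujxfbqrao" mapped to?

jxfbqraouu

The pattern: move the first 2 characters to the end (rotate left by 2).
For "uujxfbqrao" the result is "jxfbqraouu".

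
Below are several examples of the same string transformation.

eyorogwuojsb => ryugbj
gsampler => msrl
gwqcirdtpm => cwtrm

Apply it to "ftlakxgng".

The transformation: keep every other character starting from the second (positions 2nd, 4th, 6th, ...), then swap each adjacent pair of characters (1↔2, 3↔4, ...).
"ftlakxgng" → "taxn" → "atnx".
(Check on "gsampler": → "smlr" → "msrl" ✓)

atnx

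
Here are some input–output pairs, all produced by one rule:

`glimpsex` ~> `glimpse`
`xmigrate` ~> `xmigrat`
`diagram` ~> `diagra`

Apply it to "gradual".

gradua

In each case the input is transformed by: delete the last character.
On "gradual" that produces "gradua".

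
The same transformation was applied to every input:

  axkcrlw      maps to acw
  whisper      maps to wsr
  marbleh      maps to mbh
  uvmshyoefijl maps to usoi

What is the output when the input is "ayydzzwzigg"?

Each output is the input with this applied: keep one character in every 3, starting at position 1 (positions 1st, 4th, 7th, ...).
Applying that to "ayydzzwzigg" gives "adwg".

adwg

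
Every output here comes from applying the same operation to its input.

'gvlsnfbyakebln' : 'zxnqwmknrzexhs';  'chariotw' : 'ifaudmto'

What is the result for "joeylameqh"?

Looking at the pairs, the operation is to reverse the string, then shift every letter 12 places forward in the alphabet (wrapping around).
On "joeylameqh": the first step gives "hqemalyeoj", and the second then gives "tcqymxkqav".

tcqymxkqav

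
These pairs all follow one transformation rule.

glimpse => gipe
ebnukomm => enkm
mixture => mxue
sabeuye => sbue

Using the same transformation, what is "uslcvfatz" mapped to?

ulvaz

Rule — keep every other character starting from the first (positions 1st, 3rd, 5th, ...).
So "uslcvfatz" becomes "ulvaz".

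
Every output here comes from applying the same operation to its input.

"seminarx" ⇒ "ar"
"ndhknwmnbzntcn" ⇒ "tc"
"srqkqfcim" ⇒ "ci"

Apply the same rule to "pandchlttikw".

ik

Rule — move the last character to the front, then keep only the last 2 characters.
Working it through for "pandchlttikw": intermediate "wpandchlttik", final "ik".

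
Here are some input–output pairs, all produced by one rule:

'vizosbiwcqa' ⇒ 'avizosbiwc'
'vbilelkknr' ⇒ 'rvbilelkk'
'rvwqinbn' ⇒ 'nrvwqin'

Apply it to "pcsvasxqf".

What's happening: move the last character to the front, then delete the last character.
For "pcsvasxqf" the result is "fpcsvasx".

fpcsvasx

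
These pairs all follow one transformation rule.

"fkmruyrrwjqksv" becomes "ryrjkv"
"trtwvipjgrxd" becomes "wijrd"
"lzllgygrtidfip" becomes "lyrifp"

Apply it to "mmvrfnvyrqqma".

rnyqm

Looking at the pairs, the operation is to keep every other character starting from the second (positions 2nd, 4th, 6th, ...), then delete the first character.
Starting from "mmvrfnvyrqqma": after the first operation, "mrnyqm"; after the second, "rnyqm".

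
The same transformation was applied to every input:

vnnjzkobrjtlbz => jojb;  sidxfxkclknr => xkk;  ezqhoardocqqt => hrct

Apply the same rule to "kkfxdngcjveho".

xgvo

The pattern: delete the first 3 characters, then keep one character in every 3, starting at position 1 (positions 1st, 4th, 7th, ...).
Applying both steps to "kkfxdngcjveho": "xdngcjveho", then "xgvo".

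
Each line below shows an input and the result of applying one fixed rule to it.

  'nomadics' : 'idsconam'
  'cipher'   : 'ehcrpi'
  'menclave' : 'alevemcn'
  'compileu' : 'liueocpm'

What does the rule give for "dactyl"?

ytdlca

Each output is the input with this applied: swap the front and back halves of the string, then swap each adjacent pair of characters (1↔2, 3↔4, ...).
On "dactyl" that produces "ytdlca".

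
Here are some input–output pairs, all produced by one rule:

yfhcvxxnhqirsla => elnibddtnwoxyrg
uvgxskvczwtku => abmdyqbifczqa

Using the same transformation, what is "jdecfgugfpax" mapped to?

pjkilmamlvgd

Rule — shift every letter 6 places forward in the alphabet (wrapping around).
On "jdecfgugfpax" that produces "pjkilmamlvgd".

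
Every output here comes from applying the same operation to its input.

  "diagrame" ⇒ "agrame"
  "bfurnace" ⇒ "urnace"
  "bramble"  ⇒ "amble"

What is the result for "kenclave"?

nclave

Each output is the input with this applied: delete the first 2 characters.
Doing the same to "kenclave": "nclave".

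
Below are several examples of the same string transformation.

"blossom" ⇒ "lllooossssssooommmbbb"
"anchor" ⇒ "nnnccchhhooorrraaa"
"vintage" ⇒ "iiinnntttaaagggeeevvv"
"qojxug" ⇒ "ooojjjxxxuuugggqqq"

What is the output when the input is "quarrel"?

Rule — repeat every character 3 times, then move the first 3 characters to the end (rotate left by 3).
For "quarrel", step one produces "qqquuuaaarrrrrreeelll"; step two turns that into "uuuaaarrrrrreeelllqqq".

uuuaaarrrrrreeelllqqq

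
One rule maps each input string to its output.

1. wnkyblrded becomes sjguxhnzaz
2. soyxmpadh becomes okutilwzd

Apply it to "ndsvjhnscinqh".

Rule — shift every letter 4 places backward in the alphabet (wrapping around).
On "ndsvjhnscinqh" that produces "jzorfdjoyejmd".

jzorfdjoyejmd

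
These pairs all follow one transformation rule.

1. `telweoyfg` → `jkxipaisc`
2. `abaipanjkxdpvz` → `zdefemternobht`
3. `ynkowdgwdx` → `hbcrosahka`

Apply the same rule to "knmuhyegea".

In each case the input is transformed by: move the last 2 characters to the front (rotate right by 2), then shift every letter 4 places forward in the alphabet (wrapping around).
"knmuhyegea" → "eaknmuhyeg" → "ieorqylcik".

ieorqylcik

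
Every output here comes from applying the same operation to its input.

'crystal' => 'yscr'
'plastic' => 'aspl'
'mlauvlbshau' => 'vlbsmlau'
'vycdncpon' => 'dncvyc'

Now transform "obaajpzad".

What's happening: delete the last 3 characters, then swap the front and back halves of the string.
Doing the same to "obaajpzad": "ajpoba".

ajpoba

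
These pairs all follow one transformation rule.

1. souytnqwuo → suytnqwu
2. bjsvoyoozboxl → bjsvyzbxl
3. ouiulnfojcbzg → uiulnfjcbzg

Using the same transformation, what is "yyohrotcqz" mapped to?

yyhrtcqz

What's happening: remove every "o".
Doing the same to "yyohrotcqz": "yyhrtcqz".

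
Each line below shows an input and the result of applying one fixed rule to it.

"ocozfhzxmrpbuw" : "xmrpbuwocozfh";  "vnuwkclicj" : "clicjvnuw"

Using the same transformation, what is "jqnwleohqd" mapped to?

eohqdjqnw

Looking at the pairs, the operation is to swap the front and back halves of the string, then delete the last character.
Applying both steps to "jqnwleohqd": "eohqdjqnwl", then "eohqdjqnw".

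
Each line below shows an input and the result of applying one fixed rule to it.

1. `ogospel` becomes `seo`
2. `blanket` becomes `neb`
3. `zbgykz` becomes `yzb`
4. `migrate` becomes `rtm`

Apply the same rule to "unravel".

aeu

Each output is the input with this applied: move the first 2 characters to the end (rotate left by 2), then keep every other character starting from the second (positions 2nd, 4th, 6th, ...).
For "unravel", step one produces "ravelun"; step two turns that into "aeu".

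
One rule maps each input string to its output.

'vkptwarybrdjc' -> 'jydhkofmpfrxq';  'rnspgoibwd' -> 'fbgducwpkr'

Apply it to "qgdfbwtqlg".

What's happening: shift every letter 12 places backward in the alphabet (wrapping around).
Doing the same to "qgdfbwtqlg": "eurtpkhezu".

eurtpkhezu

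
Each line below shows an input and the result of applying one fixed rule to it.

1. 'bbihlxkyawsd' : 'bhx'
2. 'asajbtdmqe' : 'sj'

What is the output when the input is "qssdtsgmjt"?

sd

Rule — keep every other character starting from the second (positions 2nd, 4th, 6th, ...), then delete the last 3 characters.
"qssdtsgmjt" → "sdsmt" → "sd".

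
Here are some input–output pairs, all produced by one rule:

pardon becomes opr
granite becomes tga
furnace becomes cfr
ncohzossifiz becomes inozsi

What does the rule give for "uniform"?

The rule is to move the last 3 characters to the front (rotate right by 3), then keep every other character starting from the second (positions 2nd, 4th, 6th, ...).
Starting from "uniform": after the first operation, "ormunif"; after the second, "rui".

rui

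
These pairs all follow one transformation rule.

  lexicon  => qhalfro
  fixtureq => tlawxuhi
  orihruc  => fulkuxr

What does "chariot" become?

wkdulrf

Rule — shift every letter 3 places forward in the alphabet (wrapping around), then swap the first and last characters.
So "chariot" becomes "wkdulrf".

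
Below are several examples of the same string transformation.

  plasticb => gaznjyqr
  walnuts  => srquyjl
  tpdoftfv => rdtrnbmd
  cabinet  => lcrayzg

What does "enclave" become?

ytcclaj

Each output is the input with this applied: shift every letter 2 places backward in the alphabet (wrapping around), then move the last 3 characters to the front (rotate right by 3).
Applying both steps to "enclave": "clajytc", then "ytcclaj".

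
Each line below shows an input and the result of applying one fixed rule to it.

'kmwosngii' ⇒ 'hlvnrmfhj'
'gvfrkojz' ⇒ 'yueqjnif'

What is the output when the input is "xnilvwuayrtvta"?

The transformation: shift every letter 1 place backward in the alphabet (wrapping around), then swap the first and last characters.
Working it through for "xnilvwuayrtvta": intermediate "wmhkuvtzxqsusz", final "zmhkuvtzxqsusw".

zmhkuvtzxqsusw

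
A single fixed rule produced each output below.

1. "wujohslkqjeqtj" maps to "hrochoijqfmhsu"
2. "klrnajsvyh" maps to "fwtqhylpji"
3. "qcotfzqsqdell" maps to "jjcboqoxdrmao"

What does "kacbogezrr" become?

What's happening: shift every letter 2 places backward in the alphabet (wrapping around), then reverse the string.
Applying both steps to "kacbogezrr": "iyazmecxpp", then "ppxcemzayi".

ppxcemzayi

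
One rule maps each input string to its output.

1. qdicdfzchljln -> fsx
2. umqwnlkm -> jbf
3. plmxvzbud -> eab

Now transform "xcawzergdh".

mrp

Rule — shift every letter 11 places backward in the alphabet (wrapping around), then keep only the first 3 characters.
On "xcawzergdh" that produces "mrp".
(Check on "umqwnlkm": → "jbflcazb" → "jbf" ✓)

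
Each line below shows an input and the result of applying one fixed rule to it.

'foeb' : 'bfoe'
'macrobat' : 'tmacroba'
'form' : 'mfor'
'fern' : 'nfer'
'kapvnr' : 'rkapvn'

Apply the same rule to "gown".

Looking at the pairs, the operation is to move the last character to the front.
For "gown" the result is "ngow".

ngow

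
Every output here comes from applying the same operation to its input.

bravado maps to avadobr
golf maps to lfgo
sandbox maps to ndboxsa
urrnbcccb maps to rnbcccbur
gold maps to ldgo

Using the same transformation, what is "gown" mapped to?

wngo

The pattern: move the first 2 characters to the end (rotate left by 2).
Doing the same to "gown": "wngo".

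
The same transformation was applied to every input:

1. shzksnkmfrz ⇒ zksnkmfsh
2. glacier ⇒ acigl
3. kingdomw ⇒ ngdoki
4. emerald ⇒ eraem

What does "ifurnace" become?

urnaif

Each output is the input with this applied: delete the last 2 characters, then move the first 2 characters to the end (rotate left by 2).
Applying both steps to "ifurnace": "ifurna", then "urnaif".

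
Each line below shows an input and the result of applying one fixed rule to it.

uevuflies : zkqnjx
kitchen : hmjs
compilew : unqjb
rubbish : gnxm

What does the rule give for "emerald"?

What's happening: shift every letter 5 places forward in the alphabet (wrapping around), then delete the first 3 characters.
"emerald" → "jrjwfqi" → "wfqi".

wfqi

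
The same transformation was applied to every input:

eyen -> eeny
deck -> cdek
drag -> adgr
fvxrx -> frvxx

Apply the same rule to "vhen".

Each output is the input with this applied: sort the characters into alphabetical order.
Applying that to "vhen" gives "ehnv".

ehnv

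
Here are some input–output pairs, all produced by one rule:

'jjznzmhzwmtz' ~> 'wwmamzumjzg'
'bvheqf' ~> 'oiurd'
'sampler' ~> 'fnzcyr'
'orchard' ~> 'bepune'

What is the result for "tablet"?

gnoyr

The transformation: delete the last character, then shift every letter 13 places forward in the alphabet (wrapping around) — i.e. ROT13.
"tablet" → "table" → "gnoyr".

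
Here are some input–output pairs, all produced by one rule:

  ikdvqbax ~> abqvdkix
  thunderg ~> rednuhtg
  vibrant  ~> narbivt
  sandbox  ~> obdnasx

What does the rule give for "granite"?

The rule is to move the last character to the front, then reverse the string.
For "granite", step one produces "egranit"; step two turns that into "tinarge".

tinarge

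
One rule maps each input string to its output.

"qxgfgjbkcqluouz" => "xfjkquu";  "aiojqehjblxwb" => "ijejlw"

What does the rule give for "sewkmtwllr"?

The transformation: keep every other character starting from the second (positions 2nd, 4th, 6th, ...).
For "sewkmtwllr" the result is "ektlr".

ektlr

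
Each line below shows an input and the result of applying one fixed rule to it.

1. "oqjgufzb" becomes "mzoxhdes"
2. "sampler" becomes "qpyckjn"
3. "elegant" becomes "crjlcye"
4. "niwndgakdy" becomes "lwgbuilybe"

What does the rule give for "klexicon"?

iljmcavg

In each case the input is transformed by: shift every letter 2 places backward in the alphabet (wrapping around), then take characters alternately from the front and the back (1st, last, 2nd, 2nd-last, ...).
Applying both steps to "klexicon": "ijcvgaml", then "iljmcavg".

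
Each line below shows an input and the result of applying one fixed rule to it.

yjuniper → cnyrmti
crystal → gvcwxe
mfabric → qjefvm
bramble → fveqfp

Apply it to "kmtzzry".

oqxddv

Looking at the pairs, the operation is to delete the last character, then shift every letter 4 places forward in the alphabet (wrapping around).
Doing the same to "kmtzzry": "oqxddv".
(Check on "crystal": → "crysta" → "gvcwxe" ✓)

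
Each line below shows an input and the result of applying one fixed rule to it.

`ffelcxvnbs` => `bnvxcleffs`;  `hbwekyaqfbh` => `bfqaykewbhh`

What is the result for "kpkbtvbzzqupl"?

Each output is the input with this applied: reverse the string, then move the first character to the end.
For "kpkbtvbzzqupl", step one produces "lpuqzzbvtbkpk"; step two turns that into "puqzzbvtbkpkl".
(Check on "ffelcxvnbs": → "sbnvxcleff" → "bnvxcleffs" ✓)

puqzzbvtbkpkl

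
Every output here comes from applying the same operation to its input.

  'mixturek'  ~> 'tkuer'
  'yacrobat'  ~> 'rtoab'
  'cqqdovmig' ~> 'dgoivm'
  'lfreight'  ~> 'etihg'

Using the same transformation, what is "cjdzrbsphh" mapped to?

What's happening: delete the first 3 characters, then take characters alternately from the front and the back (1st, last, 2nd, 2nd-last, ...).
For "cjdzrbsphh", step one produces "zrbsphh"; step two turns that into "zhrhbps".

zhrhbps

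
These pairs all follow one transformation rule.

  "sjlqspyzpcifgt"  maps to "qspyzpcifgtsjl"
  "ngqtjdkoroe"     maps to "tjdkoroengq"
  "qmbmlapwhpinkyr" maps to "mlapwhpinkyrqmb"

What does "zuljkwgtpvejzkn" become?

Each output is the input with this applied: move the first 3 characters to the end (rotate left by 3).
Doing the same to "zuljkwgtpvejzkn": "jkwgtpvejzknzul".

jkwgtpvejzknzul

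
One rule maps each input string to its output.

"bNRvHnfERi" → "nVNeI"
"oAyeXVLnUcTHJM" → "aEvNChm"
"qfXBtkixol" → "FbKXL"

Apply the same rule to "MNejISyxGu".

nJsXU

In each case the input is transformed by: keep every other character starting from the second (positions 2nd, 4th, 6th, ...), then flip the case of every letter.
For "MNejISyxGu", step one produces "NjSxu"; step two turns that into "nJsXU".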